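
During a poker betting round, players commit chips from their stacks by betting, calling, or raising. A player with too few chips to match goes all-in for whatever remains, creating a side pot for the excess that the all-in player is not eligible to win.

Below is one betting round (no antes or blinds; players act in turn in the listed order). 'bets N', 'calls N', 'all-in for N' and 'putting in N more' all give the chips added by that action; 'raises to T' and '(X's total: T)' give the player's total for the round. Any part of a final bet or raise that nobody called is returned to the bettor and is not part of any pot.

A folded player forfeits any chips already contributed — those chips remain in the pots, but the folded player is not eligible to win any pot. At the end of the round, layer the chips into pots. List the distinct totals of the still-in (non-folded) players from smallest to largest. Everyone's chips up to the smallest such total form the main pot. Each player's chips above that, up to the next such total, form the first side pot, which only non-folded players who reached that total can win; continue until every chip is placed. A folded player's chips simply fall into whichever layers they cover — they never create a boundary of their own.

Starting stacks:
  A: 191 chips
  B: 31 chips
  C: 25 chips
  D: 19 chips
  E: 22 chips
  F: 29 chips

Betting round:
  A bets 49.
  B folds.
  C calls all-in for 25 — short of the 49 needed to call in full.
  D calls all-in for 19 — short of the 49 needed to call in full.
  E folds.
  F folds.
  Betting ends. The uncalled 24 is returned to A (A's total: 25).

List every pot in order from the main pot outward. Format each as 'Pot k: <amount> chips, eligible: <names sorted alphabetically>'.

Contributions (after 24 returned to A): A=25, C=25, D=19
Folded: B, E, F
Pot levels (distinct totals of non-folded players): 19, 25
Layer 1-19: 19 each from A, C, D = 19*3 = 57 chips; eligible A, C, D
Layer 20-25: 6 each from A, C = 6*2 = 12 chips; eligible A, C

Pot 1: 57 chips, eligible: A, C, D
Pot 2: 12 chips, eligible: A, C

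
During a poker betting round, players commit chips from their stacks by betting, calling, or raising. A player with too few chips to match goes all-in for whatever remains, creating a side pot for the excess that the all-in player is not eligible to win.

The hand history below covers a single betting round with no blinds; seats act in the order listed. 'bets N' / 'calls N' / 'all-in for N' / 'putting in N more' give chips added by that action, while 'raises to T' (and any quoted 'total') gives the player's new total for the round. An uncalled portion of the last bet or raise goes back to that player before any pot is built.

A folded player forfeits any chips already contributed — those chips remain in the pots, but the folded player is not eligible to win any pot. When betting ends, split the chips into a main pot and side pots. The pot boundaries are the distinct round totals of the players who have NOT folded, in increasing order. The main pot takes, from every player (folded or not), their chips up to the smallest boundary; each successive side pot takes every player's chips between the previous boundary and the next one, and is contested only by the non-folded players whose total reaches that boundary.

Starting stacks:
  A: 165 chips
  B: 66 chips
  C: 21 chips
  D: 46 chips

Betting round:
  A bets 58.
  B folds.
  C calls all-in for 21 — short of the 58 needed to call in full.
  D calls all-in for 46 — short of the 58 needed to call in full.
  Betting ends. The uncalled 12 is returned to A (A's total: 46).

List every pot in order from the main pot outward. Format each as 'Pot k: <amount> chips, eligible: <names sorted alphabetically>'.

Contributions (after 12 returned to A): A=46, C=21, D=46
Folded: B
Pot levels (distinct totals of non-folded players): 21, 46
Layer 1-21: 21 each from A, C, D = 21*3 = 63 chips; eligible A, C, D
Layer 22-46: 25 each from A, D = 25*2 = 50 chips; eligible A, D

Pot 1: 63 chips, eligible: A, C, D
Pot 2: 50 chips, eligible: A, D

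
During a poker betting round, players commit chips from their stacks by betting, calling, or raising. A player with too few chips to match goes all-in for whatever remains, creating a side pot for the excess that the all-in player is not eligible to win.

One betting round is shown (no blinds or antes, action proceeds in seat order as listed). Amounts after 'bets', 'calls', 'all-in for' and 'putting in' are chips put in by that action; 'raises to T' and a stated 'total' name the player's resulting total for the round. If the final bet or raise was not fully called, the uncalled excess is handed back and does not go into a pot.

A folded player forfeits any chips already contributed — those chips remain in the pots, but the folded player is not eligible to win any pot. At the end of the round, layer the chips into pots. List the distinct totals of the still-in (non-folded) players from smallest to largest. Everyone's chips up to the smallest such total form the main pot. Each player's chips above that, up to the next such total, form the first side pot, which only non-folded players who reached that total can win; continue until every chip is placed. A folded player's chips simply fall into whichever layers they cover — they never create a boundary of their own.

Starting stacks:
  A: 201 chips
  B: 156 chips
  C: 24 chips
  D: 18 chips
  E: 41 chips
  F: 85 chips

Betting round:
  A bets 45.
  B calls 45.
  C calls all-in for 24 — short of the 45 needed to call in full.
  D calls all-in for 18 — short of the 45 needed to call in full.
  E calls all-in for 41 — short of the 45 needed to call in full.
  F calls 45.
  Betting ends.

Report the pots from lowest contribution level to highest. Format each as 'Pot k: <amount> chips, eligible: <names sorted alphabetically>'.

Pot 1: 108 chips, eligible: A, B, C, D, E, F
Pot 2: 30 chips, eligible: A, B, C, E, F
Pot 3: 68 chips, eligible: A, B, E, F
Pot 4: 12 chips, eligible: A, B, F

Derivation:
Contributions: A=45, B=45, C=24, D=18, E=41, F=45
Pot levels (distinct totals of non-folded players): 18, 24, 41, 45
Layer 1-18: 18 each from A, B, C, D, E, F = 18*6 = 108 chips; eligible A, B, C, D, E, F
Layer 19-24: 6 each from A, B, C, E, F = 6*5 = 30 chips; eligible A, B, C, E, F
Layer 25-41: 17 each from A, B, E, F = 17*4 = 68 chips; eligible A, B, E, F
Layer 42-45: 4 each from A, B, F = 4*3 = 12 chips; eligible A, B, F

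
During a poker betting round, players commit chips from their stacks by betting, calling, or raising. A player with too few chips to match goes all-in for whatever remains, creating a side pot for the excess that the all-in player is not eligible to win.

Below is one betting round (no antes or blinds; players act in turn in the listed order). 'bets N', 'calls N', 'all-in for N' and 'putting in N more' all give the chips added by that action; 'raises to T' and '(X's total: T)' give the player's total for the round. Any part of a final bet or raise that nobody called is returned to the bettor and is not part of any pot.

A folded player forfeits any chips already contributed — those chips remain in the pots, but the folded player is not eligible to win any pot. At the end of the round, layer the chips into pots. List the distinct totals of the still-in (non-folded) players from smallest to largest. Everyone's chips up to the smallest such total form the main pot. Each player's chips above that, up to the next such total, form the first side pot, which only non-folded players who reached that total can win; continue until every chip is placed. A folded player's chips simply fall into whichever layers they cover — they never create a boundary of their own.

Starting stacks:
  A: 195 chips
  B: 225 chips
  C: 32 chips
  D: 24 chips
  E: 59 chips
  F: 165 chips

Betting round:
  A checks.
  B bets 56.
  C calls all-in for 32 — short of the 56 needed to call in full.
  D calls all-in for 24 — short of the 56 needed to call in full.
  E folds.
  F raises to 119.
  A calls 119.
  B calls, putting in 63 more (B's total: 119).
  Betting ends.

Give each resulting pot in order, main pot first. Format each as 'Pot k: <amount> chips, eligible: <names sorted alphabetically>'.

Contributions: A=119, B=119, C=32, D=24, F=119
Folded: E
Pot levels (distinct totals of non-folded players): 24, 32, 119
Layer 1-24: 24 each from A, B, C, D, F = 24*5 = 120 chips; eligible A, B, C, D, F
Layer 25-32: 8 each from A, B, C, F = 8*4 = 32 chips; eligible A, B, C, F
Layer 33-119: 87 each from A, B, F = 87*3 = 261 chips; eligible A, B, F

Pot 1: 120 chips, eligible: A, B, C, D, F
Pot 2: 32 chips, eligible: A, B, C, F
Pot 3: 261 chips, eligible: A, B, F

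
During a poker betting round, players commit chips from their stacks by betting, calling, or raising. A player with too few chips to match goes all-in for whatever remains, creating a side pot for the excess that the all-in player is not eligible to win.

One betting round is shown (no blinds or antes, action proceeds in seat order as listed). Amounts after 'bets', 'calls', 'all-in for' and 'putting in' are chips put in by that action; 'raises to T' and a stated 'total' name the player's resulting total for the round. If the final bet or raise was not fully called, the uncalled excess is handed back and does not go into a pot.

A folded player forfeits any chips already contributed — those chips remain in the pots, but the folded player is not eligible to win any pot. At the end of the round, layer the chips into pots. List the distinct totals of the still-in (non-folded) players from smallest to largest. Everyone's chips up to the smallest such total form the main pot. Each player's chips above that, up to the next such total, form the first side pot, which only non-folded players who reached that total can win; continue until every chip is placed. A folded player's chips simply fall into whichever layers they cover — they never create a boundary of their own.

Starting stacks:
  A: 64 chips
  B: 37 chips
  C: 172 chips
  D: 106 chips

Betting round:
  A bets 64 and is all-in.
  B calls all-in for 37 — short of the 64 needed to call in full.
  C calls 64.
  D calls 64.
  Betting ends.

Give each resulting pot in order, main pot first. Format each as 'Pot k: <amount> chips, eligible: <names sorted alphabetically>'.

Contributions: A=64, B=37, C=64, D=64
Pot levels (distinct totals of non-folded players): 37, 64
Layer 1-37: 37 each from A, B, C, D = 37*4 = 148 chips; eligible A, B, C, D
Layer 38-64: 27 each from A, C, D = 27*3 = 81 chips; eligible A, C, D

Pot 1: 148 chips, eligible: A, B, C, D
Pot 2: 81 chips, eligible: A, C, D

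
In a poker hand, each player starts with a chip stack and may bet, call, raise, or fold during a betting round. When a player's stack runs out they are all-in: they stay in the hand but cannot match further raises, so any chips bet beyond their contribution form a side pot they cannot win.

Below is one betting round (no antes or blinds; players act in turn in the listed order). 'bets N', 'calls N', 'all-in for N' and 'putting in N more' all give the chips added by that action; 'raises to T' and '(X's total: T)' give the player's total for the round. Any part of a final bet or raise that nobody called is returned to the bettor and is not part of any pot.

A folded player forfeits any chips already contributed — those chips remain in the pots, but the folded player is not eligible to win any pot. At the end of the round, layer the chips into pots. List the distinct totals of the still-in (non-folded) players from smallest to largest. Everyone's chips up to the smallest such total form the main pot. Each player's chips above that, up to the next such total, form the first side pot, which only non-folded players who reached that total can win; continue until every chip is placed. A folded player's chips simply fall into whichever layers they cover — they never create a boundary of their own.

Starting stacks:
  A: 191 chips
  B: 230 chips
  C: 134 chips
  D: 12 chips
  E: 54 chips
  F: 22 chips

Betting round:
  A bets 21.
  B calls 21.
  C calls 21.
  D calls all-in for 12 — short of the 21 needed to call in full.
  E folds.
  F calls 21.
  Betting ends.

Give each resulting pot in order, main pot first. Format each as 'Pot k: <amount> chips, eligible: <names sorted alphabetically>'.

Contributions: A=21, B=21, C=21, D=12, F=21
Folded: E
Pot levels (distinct totals of non-folded players): 12, 21
Layer 1-12: 12 each from A, B, C, D, F = 12*5 = 60 chips; eligible A, B, C, D, F
Layer 13-21: 9 each from A, B, C, F = 9*4 = 36 chips; eligible A, B, C, F

Pot 1: 60 chips, eligible: A, B, C, D, F
Pot 2: 36 chips, eligible: A, B, C, F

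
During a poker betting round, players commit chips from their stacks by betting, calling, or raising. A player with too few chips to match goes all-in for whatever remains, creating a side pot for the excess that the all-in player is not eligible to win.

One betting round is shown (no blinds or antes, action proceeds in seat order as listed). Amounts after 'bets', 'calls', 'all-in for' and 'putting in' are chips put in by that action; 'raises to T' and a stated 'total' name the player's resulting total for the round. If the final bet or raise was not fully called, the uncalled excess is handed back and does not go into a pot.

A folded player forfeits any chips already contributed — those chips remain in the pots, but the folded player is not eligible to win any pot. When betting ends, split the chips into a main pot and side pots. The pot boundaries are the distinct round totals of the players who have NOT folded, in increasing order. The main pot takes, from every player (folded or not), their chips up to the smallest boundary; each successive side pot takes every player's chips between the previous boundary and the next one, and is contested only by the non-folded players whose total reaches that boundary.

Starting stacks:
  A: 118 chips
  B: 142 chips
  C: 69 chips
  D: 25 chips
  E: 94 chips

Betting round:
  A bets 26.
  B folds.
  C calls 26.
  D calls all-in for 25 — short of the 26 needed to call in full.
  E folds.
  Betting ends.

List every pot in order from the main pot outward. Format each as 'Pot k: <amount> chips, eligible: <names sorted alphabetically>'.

Contributions: A=26, C=26, D=25
Folded: B, E
Pot levels (distinct totals of non-folded players): 25, 26
Layer 1-25: 25 each from A, C, D = 25*3 = 75 chips; eligible A, C, D
Layer 26-26: 1 each from A, C = 1*2 = 2 chips; eligible A, C

Pot 1: 75 chips, eligible: A, C, D
Pot 2: 2 chips, eligible: A, C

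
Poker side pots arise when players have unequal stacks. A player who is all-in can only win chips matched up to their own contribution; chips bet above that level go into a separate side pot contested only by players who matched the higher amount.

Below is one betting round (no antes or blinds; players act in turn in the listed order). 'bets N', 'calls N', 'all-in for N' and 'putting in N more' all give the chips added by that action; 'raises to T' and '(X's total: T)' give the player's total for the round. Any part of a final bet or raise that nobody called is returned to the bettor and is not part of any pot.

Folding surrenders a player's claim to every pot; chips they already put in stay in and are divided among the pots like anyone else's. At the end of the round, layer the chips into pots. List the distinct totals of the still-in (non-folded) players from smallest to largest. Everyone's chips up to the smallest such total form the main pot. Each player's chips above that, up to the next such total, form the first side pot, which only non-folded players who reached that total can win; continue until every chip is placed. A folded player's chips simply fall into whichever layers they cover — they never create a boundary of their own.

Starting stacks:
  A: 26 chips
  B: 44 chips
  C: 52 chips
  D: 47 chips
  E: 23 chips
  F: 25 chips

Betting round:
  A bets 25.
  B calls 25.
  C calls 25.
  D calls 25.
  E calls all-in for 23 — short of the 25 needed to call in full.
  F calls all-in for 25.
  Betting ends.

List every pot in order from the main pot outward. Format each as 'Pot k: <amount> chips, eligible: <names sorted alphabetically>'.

Contributions: A=25, B=25, C=25, D=25, E=23, F=25
Pot levels (distinct totals of non-folded players): 23, 25
Layer 1-23: 23 each from A, B, C, D, E, F = 23*6 = 138 chips; eligible A, B, C, D, E, F
Layer 24-25: 2 each from A, B, C, D, F = 2*5 = 10 chips; eligible A, B, C, D, F

Pot 1: 138 chips, eligible: A, B, C, D, E, F
Pot 2: 10 chips, eligible: A, B, C, D, F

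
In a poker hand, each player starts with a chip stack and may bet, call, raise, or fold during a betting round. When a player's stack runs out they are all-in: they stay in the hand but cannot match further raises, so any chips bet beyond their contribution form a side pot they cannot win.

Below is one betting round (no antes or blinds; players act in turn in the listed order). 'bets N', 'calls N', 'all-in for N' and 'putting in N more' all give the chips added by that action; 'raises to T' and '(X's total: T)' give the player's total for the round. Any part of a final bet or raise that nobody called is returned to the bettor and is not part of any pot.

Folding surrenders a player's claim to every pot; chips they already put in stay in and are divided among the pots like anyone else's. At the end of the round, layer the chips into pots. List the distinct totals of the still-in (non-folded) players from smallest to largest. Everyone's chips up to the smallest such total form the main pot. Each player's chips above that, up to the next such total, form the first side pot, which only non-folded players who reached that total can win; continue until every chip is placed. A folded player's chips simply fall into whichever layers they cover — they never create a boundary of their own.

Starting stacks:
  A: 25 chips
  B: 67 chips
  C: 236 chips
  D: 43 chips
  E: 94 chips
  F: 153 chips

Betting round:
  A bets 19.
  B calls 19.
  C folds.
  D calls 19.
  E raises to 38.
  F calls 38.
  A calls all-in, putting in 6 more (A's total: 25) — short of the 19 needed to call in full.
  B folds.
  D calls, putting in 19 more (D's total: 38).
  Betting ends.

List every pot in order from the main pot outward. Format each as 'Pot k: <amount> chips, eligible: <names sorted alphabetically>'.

Pot 1: 119 chips, eligible: A, D, E, F
Pot 2: 39 chips, eligible: D, E, F

Derivation:
Contributions: A=25, B=19, D=38, E=38, F=38
Folded: B, C
Pot levels (distinct totals of non-folded players): 25, 38
Layer 1-25: A 25 + B 19 + D 25 + E 25 + F 25 = 119 chips; eligible A, D, E, F
Layer 26-38: 13 each from D, E, F = 13*3 = 39 chips; eligible D, E, F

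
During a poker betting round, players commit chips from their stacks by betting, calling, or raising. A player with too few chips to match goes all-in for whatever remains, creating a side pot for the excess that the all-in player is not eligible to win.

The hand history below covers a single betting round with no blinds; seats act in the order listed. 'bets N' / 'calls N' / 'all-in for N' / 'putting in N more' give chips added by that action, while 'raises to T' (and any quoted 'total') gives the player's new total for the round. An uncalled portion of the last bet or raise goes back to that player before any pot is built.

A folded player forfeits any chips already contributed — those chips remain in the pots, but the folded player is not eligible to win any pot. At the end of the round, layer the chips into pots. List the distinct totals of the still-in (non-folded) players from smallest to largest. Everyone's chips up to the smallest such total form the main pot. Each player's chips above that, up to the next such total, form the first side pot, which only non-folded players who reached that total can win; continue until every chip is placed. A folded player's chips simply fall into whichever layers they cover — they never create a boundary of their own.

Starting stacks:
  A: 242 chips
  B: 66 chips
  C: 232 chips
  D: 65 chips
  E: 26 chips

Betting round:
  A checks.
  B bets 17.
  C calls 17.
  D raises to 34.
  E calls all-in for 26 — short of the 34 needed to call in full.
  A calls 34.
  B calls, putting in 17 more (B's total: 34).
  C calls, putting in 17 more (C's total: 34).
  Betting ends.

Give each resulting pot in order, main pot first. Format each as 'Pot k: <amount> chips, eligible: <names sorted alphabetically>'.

Pot 1: 130 chips, eligible: A, B, C, D, E
Pot 2: 32 chips, eligible: A, B, C, D

Derivation:
Contributions: A=34, B=34, C=34, D=34, E=26
Pot levels (distinct totals of non-folded players): 26, 34
Layer 1-26: 26 each from A, B, C, D, E = 26*5 = 130 chips; eligible A, B, C, D, E
Layer 27-34: 8 each from A, B, C, D = 8*4 = 32 chips; eligible A, B, C, D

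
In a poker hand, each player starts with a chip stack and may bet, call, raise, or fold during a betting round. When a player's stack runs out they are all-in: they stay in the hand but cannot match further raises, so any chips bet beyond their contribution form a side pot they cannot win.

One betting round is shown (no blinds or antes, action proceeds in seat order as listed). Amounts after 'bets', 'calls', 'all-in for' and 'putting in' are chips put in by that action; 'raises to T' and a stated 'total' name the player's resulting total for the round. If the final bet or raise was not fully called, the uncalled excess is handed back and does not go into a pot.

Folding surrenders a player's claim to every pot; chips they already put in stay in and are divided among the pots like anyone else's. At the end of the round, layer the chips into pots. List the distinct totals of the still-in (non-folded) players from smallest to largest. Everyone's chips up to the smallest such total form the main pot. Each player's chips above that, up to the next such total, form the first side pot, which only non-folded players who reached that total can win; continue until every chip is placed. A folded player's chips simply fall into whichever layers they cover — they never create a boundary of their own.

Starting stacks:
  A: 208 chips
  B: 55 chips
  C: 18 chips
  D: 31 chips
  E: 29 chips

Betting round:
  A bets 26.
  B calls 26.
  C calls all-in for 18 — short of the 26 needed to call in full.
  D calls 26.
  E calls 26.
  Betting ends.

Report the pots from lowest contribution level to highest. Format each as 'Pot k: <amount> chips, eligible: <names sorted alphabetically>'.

Pot 1: 90 chips, eligible: A, B, C, D, E
Pot 2: 32 chips, eligible: A, B, D, E

Derivation:
Contributions: A=26, B=26, C=18, D=26, E=26
Pot levels (distinct totals of non-folded players): 18, 26
Layer 1-18: 18 each from A, B, C, D, E = 18*5 = 90 chips; eligible A, B, C, D, E
Layer 19-26: 8 each from A, B, D, E = 8*4 = 32 chips; eligible A, B, D, E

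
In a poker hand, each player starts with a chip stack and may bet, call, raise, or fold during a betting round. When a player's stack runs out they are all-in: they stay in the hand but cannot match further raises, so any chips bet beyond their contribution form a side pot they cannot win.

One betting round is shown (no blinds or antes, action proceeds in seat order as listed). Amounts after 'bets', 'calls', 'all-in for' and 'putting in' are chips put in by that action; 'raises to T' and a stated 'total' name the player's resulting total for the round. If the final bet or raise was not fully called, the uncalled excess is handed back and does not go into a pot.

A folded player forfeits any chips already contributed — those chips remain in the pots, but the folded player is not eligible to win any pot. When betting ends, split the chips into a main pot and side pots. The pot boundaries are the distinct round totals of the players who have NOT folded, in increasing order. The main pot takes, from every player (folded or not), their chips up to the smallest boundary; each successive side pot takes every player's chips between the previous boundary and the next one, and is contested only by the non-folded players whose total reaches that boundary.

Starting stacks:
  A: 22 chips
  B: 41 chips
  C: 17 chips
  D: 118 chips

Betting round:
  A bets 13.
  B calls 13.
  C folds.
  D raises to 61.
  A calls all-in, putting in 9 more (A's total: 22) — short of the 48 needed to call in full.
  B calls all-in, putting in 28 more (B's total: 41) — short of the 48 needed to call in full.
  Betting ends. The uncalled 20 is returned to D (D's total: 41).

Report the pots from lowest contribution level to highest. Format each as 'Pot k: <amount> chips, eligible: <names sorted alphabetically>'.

Contributions (after 20 returned to D): A=22, B=41, D=41
Folded: C
Pot levels (distinct totals of non-folded players): 22, 41
Layer 1-22: 22 each from A, B, D = 22*3 = 66 chips; eligible A, B, D
Layer 23-41: 19 each from B, D = 19*2 = 38 chips; eligible B, D

Pot 1: 66 chips, eligible: A, B, D
Pot 2: 38 chips, eligible: B, D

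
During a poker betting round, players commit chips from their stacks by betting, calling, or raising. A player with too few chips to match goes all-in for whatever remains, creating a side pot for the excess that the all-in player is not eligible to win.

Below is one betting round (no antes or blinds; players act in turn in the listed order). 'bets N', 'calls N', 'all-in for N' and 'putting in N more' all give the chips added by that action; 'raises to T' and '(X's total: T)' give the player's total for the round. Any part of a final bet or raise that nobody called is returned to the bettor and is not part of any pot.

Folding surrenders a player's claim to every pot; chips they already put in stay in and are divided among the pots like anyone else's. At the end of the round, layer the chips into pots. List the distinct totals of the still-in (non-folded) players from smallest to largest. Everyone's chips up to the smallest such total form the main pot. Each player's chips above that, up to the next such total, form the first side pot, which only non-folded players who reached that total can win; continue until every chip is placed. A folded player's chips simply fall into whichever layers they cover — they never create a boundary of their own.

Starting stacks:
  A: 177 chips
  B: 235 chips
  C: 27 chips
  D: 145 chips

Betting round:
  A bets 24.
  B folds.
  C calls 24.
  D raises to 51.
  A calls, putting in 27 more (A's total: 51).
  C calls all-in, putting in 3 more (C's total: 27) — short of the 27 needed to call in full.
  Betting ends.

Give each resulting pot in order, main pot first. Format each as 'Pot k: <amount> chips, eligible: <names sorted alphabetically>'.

Pot 1: 81 chips, eligible: A, C, D
Pot 2: 48 chips, eligible: A, D

Derivation:
Contributions: A=51, C=27, D=51
Folded: B
Pot levels (distinct totals of non-folded players): 27, 51
Layer 1-27: 27 each from A, C, D = 27*3 = 81 chips; eligible A, C, D
Layer 28-51: 24 each from A, D = 24*2 = 48 chips; eligible A, D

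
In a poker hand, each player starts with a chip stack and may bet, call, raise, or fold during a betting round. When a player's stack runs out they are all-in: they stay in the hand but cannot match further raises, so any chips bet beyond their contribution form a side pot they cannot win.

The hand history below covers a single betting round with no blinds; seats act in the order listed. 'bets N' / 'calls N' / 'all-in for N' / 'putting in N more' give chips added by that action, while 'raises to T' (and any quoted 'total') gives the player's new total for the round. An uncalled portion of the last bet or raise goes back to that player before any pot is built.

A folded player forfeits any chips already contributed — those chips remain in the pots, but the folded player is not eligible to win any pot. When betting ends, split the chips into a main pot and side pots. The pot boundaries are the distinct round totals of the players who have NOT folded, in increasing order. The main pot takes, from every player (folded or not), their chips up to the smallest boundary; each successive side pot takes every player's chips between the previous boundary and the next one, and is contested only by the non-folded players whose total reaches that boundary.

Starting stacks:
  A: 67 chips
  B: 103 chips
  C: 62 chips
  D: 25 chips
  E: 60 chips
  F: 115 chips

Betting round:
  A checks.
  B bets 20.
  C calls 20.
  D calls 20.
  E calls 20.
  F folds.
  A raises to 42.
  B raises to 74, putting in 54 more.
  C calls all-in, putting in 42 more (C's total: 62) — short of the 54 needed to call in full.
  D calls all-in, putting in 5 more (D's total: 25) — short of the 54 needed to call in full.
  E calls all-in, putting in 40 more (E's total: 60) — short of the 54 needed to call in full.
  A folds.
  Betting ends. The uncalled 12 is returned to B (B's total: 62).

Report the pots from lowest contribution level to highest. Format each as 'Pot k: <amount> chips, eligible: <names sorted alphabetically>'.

Pot 1: 125 chips, eligible: B, C, D, E
Pot 2: 122 chips, eligible: B, C, E
Pot 3: 4 chips, eligible: B, C

Derivation:
Contributions (after 12 returned to B): A=42, B=62, C=62, D=25, E=60
Folded: A, F
Pot levels (distinct totals of non-folded players): 25, 60, 62
Layer 1-25: 25 each from A, B, C, D, E = 25*5 = 125 chips; eligible B, C, D, E
Layer 26-60: A 17 + B 35 + C 35 + E 35 = 122 chips; eligible B, C, E
Layer 61-62: 2 each from B, C = 2*2 = 4 chips; eligible B, C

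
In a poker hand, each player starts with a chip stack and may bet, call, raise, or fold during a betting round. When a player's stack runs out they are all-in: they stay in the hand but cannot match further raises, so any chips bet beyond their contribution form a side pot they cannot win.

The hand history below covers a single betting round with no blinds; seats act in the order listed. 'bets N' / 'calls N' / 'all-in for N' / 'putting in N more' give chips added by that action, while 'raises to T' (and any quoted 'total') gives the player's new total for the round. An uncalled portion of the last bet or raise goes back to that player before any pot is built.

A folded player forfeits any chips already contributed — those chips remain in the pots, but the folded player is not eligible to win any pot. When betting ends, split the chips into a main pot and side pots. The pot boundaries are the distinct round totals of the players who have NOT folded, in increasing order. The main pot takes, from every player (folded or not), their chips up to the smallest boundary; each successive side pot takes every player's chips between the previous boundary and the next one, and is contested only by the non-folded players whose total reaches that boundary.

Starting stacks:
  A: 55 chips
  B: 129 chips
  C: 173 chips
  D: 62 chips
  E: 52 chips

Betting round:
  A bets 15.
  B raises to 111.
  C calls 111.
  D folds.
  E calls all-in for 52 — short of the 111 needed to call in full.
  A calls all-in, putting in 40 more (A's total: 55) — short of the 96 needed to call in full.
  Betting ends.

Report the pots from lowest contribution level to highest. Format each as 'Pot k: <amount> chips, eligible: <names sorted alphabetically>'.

Pot 1: 208 chips, eligible: A, B, C, E
Pot 2: 9 chips, eligible: A, B, C
Pot 3: 112 chips, eligible: B, C

Derivation:
Contributions: A=55, B=111, C=111, E=52
Folded: D
Pot levels (distinct totals of non-folded players): 52, 55, 111
Layer 1-52: 52 each from A, B, C, E = 52*4 = 208 chips; eligible A, B, C, E
Layer 53-55: 3 each from A, B, C = 3*3 = 9 chips; eligible A, B, C
Layer 56-111: 56 each from B, C = 56*2 = 112 chips; eligible B, C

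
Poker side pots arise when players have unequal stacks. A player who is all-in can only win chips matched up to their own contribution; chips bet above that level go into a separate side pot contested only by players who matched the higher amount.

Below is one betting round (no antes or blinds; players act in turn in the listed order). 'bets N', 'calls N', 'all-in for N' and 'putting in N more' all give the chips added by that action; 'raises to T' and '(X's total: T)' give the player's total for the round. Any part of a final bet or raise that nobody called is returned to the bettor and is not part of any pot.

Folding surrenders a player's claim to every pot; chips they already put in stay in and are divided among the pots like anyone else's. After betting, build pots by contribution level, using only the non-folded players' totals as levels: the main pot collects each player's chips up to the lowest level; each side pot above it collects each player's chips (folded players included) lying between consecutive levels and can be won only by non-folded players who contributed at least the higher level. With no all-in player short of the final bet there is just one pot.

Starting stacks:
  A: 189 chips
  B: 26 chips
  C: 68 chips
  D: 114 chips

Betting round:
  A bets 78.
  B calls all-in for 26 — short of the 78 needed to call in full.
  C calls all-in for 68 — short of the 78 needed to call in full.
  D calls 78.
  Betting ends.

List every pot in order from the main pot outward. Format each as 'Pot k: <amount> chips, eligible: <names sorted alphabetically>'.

Pot 1: 104 chips, eligible: A, B, C, D
Pot 2: 126 chips, eligible: A, C, D
Pot 3: 20 chips, eligible: A, D

Derivation:
Contributions: A=78, B=26, C=68, D=78
Pot levels (distinct totals of non-folded players): 26, 68, 78
Layer 1-26: 26 each from A, B, C, D = 26*4 = 104 chips; eligible A, B, C, D
Layer 27-68: 42 each from A, C, D = 42*3 = 126 chips; eligible A, C, D
Layer 69-78: 10 each from A, D = 10*2 = 20 chips; eligible A, D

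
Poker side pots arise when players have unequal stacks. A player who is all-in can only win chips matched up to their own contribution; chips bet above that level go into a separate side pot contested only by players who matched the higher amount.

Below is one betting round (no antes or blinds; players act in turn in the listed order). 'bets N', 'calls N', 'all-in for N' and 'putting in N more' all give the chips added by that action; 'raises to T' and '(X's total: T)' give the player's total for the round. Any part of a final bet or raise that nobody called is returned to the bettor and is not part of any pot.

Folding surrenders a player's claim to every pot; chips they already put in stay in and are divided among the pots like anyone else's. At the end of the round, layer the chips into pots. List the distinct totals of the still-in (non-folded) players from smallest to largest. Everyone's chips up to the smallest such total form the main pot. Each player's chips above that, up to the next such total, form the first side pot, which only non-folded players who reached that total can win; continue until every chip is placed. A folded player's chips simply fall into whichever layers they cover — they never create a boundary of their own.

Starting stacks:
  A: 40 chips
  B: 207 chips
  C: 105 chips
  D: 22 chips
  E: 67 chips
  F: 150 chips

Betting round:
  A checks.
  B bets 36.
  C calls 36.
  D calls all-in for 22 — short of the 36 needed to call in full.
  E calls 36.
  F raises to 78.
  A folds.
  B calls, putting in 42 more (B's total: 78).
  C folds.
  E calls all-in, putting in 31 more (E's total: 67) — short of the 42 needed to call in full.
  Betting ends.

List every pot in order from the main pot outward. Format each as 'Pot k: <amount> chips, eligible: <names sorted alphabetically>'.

Pot 1: 110 chips, eligible: B, D, E, F
Pot 2: 149 chips, eligible: B, E, F
Pot 3: 22 chips, eligible: B, F

Derivation:
Contributions: B=78, C=36, D=22, E=67, F=78
Folded: A, C
Pot levels (distinct totals of non-folded players): 22, 67, 78
Layer 1-22: 22 each from B, C, D, E, F = 22*5 = 110 chips; eligible B, D, E, F
Layer 23-67: B 45 + C 14 + E 45 + F 45 = 149 chips; eligible B, E, F
Layer 68-78: 11 each from B, F = 11*2 = 22 chips; eligible B, F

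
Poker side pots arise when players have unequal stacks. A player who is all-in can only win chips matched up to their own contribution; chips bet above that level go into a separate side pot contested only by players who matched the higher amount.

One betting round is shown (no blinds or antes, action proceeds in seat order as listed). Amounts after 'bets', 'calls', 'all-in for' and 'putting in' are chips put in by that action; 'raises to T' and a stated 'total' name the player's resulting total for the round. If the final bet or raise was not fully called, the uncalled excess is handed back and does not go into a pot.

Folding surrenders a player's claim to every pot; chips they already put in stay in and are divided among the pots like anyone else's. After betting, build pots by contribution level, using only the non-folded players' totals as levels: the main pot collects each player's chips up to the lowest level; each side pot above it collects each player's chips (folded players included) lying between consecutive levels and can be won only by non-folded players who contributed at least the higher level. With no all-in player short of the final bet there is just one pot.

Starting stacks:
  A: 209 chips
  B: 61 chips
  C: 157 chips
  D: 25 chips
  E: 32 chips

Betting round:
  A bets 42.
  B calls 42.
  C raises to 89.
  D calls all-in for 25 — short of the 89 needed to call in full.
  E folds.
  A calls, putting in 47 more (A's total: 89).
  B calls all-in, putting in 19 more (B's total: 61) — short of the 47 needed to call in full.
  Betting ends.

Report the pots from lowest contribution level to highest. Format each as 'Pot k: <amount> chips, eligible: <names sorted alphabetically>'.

Contributions: A=89, B=61, C=89, D=25
Folded: E
Pot levels (distinct totals of non-folded players): 25, 61, 89
Layer 1-25: 25 each from A, B, C, D = 25*4 = 100 chips; eligible A, B, C, D
Layer 26-61: 36 each from A, B, C = 36*3 = 108 chips; eligible A, B, C
Layer 62-89: 28 each from A, C = 28*2 = 56 chips; eligible A, C

Pot 1: 100 chips, eligible: A, B, C, D
Pot 2: 108 chips, eligible: A, B, C
Pot 3: 56 chips, eligible: A, C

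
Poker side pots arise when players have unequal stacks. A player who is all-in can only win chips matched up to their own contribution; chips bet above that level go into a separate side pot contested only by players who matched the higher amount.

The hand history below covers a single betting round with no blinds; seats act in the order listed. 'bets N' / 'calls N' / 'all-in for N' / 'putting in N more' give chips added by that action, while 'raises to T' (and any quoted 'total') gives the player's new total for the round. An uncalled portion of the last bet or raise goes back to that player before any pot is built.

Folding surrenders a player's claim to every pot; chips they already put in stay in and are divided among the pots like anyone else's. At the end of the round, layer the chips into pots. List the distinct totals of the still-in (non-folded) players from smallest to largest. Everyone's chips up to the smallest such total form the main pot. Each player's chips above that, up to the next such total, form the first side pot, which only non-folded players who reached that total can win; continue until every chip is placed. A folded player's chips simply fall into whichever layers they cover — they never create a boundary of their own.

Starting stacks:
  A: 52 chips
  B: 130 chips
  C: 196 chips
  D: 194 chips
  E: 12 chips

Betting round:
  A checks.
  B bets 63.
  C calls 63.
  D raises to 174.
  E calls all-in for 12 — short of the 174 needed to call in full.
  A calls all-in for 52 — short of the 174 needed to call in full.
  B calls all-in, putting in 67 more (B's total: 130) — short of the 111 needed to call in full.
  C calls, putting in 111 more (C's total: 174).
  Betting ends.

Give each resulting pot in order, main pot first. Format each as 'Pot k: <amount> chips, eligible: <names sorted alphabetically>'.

Pot 1: 60 chips, eligible: A, B, C, D, E
Pot 2: 160 chips, eligible: A, B, C, D
Pot 3: 234 chips, eligible: B, C, D
Pot 4: 88 chips, eligible: C, D

Derivation:
Contributions: A=52, B=130, C=174, D=174, E=12
Pot levels (distinct totals of non-folded players): 12, 52, 130, 174
Layer 1-12: 12 each from A, B, C, D, E = 12*5 = 60 chips; eligible A, B, C, D, E
Layer 13-52: 40 each from A, B, C, D = 40*4 = 160 chips; eligible A, B, C, D
Layer 53-130: 78 each from B, C, D = 78*3 = 234 chips; eligible B, C, D
Layer 131-174: 44 each from C, D = 44*2 = 88 chips; eligible C, D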